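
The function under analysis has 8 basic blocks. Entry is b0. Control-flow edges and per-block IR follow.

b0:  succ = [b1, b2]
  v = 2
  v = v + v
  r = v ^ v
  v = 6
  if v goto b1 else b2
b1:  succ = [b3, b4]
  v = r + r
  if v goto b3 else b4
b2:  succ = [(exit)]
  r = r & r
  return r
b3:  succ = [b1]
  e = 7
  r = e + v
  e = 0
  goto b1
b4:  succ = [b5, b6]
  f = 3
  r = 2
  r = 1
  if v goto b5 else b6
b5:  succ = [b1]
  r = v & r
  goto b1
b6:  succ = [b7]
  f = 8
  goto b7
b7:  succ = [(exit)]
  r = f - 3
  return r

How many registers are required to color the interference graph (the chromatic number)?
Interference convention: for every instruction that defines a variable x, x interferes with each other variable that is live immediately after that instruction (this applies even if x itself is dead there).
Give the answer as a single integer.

Answer: 3

Derivation:
def/use:
  b0: def={r,v} ue=∅
  b1: def={v} ue={r}
  b2: def={r} ue={r}
  b3: def={e,r} ue={v}
  b4: def={f,r} ue={v}
  b5: def={r} ue={r,v}
  b6: def={f} ue=∅
  b7: def={r} ue={f}

Backward fixpoint:
  b0: in=∅ out={r}
  b1: in={r} out={v}
  b2: in={r} out=∅
  b3: in={v} out={r}
  b4: in={v} out={r,v}
  b5: in={r,v} out={r}
  b6: in=∅ out={f}
  b7: in={f} out=∅

Conflict graph:
  e↔{r,v}
  f↔{v}
  r↔{e,v}
  v↔{e,f,r}

Registers:
  clique {e,r,v} ⇒ need ≥ 3
  assign e→c1 f→c1 r→c2 v→c0 — no edge inside a register ⇒ χ ≤ 3
  χ = 3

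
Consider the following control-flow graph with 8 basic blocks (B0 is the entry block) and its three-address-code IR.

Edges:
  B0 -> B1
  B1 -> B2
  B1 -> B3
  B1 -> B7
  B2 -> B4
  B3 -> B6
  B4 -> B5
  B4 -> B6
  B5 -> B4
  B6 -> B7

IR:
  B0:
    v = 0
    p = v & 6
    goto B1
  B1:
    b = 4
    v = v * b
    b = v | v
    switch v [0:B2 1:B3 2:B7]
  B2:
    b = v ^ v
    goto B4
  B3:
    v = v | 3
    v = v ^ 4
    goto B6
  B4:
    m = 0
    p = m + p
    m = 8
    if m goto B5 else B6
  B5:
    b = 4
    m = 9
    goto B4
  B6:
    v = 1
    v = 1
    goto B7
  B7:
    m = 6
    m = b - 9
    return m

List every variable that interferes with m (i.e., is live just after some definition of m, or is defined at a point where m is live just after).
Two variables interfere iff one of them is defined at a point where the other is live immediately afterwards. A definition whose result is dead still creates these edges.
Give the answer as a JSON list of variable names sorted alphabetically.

Per-block:
  B0: def={p,v} ue=∅
  B1: def={b,v} ue={v}
  B2: def={b} ue={v}
  B3: def={v} ue={v}
  B4: def={m,p} ue={p}
  B5: def={b,m} ue=∅
  B6: def={v} ue=∅
  B7: def={m} ue={b}

Liveness:
  B0: in=∅ out={p,v}
  B1: in={p,v} out={b,p,v}
  B2: in={p,v} out={b,p}
  B3: in={b,v} out={b}
  B4: in={b,p} out={b,p}
  B5: in={p} out={b,p}
  B6: in={b} out={b}
  B7: in={b} out=∅

Interference:
  b — {m,p,v}
  m — {b,p}
  p — {b,m,v}
  v — {b,p}

N(m) = ["b", "p"]

Answer: ["b", "p"]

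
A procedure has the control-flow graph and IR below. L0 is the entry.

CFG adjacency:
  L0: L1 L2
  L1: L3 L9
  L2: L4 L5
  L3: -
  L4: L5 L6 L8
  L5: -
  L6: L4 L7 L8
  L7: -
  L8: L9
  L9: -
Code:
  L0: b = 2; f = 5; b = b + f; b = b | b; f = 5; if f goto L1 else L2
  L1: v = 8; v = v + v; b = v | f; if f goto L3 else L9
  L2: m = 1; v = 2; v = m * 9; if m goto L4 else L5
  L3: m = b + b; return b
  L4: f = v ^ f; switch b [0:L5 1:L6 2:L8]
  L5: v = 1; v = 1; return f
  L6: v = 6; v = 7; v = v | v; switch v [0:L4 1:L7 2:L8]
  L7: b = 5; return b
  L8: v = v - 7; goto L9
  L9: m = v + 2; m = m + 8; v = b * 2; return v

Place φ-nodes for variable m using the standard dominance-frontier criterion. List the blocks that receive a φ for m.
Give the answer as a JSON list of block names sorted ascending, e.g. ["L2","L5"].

idom tree: L1←L0 L2←L0 L3←L1 L4←L2 L5←L2 L6←L4 L7←L6 L8←L4 L9←L0
Dom at joins:
  L4: preds {L2,L6}: {L0,L2} ∩ {L0,L2,L4,L6} = {L0,L2}; idom=L2
  L5: preds {L2,L4}: {L0,L2} ∩ {L0,L2,L4} = {L0,L2}; idom=L2
  L8: preds {L4,L6}: {L0,L2,L4} ∩ {L0,L2,L4,L6} = {L0,L2,L4}; idom=L4
  L9: preds {L1,L8}: {L0,L1} ∩ {L0,L2,L4,L8} = {L0}; idom=L0

Frontier:
  L4←L2: walk · to L2
  L4←L6: walk L6→L4 to L2
  L5←L2: walk · to L2
  L5←L4: walk L4 to L2
  L8←L4: walk · to L4
  L8←L6: walk L6 to L4
  L9←L1: walk L1 to L0
  L9←L8: walk L8→L4→L2 to L0
  L0: DF=∅
  L1: DF={L9}
  L2: DF={L9}
  L3: DF=∅
  L4: DF={L4,L5,L9}
  L5: DF=∅
  L6: DF={L4,L8}
  L7: DF=∅
  L8: DF={L9}
  L9: DF=∅

φ for m: defs {L2,L3,L9}
  DF⁺ = {L9}

Answer: ["L9"]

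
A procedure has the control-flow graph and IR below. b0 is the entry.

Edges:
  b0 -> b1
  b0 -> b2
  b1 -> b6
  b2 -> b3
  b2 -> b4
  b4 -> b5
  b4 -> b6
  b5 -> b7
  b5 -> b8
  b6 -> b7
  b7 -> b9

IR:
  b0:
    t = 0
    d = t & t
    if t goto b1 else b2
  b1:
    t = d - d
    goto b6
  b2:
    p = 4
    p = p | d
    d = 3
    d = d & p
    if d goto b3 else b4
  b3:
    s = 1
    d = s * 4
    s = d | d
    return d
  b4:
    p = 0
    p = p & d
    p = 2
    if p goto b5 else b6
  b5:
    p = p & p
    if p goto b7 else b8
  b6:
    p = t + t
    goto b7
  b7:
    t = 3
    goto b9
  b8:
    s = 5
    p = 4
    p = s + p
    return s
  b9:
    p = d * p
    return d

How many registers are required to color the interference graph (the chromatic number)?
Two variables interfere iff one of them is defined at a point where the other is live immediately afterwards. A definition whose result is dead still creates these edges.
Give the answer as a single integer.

Answer: 3

Working:
def/use:
  b0: def={d,t} ue=∅
  b1: def={t} ue={d}
  b2: def={d,p} ue={d}
  b3: def={d,s} ue=∅
  b4: def={p} ue={d}
  b5: def={p} ue={p}
  b6: def={p} ue={t}
  b7: def={t} ue=∅
  b8: def={p,s} ue=∅
  b9: def={p} ue={d,p}

Liveness:
  b0 li=∅ lo={d,t}
  b1 li={d} lo={d,t}
  b2 li={d,t} lo={d,t}
  b3 li=∅ lo=∅
  b4 li={d,t} lo={d,p,t}
  b5 li={d,p} lo={d,p}
  b6 li={d,t} lo={d,p}
  b7 li={d,p} lo={d,p}
  b8 li=∅ lo=∅
  b9 li={d,p} lo=∅

Interference:
  d: {p,s,t}
  p: {d,s,t}
  s: {d,p}
  t: {d,p}

Registers:
  {d,p,s} pairwise interfere (3-clique) ⇒ χ ≥ 3
  3-colouring: c0={d}  c1={p}  c2={s,t}
  χ = 3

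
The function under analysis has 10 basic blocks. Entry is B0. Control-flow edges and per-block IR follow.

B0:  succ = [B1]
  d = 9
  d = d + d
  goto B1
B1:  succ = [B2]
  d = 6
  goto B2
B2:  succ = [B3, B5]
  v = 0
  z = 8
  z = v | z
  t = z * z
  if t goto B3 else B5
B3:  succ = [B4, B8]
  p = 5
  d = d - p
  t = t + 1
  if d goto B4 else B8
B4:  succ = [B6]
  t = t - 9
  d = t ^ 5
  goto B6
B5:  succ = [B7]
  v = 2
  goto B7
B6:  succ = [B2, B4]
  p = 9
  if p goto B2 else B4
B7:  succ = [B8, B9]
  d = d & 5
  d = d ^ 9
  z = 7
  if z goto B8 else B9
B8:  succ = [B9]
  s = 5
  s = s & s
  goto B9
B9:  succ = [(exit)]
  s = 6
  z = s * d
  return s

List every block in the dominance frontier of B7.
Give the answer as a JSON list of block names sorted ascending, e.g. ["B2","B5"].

idom tree: B1←B0 B2←B1 B3←B2 B4←B3 B5←B2 B6←B4 B7←B5 B8←B2 B9←B2
Dom at joins:
  B2: preds {B1,B6}: {B0,B1} ∩ {B0,B1,B2,B3,B4,B6} = {B0,B1}; idom=B1
  B4: preds {B3,B6}: {B0,B1,B2,B3} ∩ {B0,B1,B2,B3,B4,B6} = {B0,B1,B2,B3}; idom=B3
  B8: preds {B3,B7}: {B0,B1,B2,B3} ∩ {B0,B1,B2,B5,B7} = {B0,B1,B2}; idom=B2
  B9: preds {B7,B8}: {B0,B1,B2,B5,B7} ∩ {B0,B1,B2,B8} = {B0,B1,B2}; idom=B2

Frontier:
  join B2 pred B1: · stop@B1
  join B2 pred B6: B6→B4→B3→B2 stop@B1
  join B4 pred B3: · stop@B3
  join B4 pred B6: B6→B4 stop@B3
  join B8 pred B3: B3 stop@B2
  join B8 pred B7: B7→B5 stop@B2
  join B9 pred B7: B7→B5 stop@B2
  join B9 pred B8: B8 stop@B2
  B0 → ∅
  B1 → ∅
  B2 → {B2}
  B3 → {B2,B8}
  B4 → {B2,B4}
  B5 → {B8,B9}
  B6 → {B2,B4}
  B7 → {B8,B9}
  B8 → {B9}
  B9 → ∅

DF(B7) = ["B8", "B9"]

Answer: ["B8", "B9"]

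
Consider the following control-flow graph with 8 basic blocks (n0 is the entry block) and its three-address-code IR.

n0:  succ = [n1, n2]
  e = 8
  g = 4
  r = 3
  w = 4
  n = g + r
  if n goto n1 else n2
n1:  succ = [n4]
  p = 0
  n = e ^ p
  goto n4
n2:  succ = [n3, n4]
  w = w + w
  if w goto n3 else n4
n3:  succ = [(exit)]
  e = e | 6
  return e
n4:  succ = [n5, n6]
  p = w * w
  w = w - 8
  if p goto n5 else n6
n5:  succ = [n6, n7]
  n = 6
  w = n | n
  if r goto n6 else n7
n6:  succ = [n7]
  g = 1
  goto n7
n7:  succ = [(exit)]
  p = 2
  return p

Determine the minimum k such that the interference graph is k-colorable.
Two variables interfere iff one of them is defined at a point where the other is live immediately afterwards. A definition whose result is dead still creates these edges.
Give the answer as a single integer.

Answer: 4

Working:
def/use:
  n0: def={e,g,n,r,w} ue=∅
  n1: def={n,p} ue={e}
  n2: def={w} ue={w}
  n3: def={e} ue={e}
  n4: def={p,w} ue={w}
  n5: def={n,w} ue={r}
  n6: def={g} ue=∅
  n7: def={p} ue=∅

Live sets:
  live n0: ∅→{e,r,w}
  live n1: {e,r,w}→{r,w}
  live n2: {e,r,w}→{e,r,w}
  live n3: {e}→∅
  live n4: {r,w}→{r}
  live n5: {r}→∅
  live n6: ∅→∅
  live n7: ∅→∅

Conflict graph:
  e: {g,n,p,r,w}
  g: {e,r,w}
  n: {e,r,w}
  p: {e,r,w}
  r: {e,g,n,p,w}
  w: {e,g,n,p,r}

Registers:
  lower bound: {e,g,r,w} mutually conflict ⇒ χ ≥ 4
  4-colouring: c0={e}  c1={r}  c2={w}  c3={g,n,p}
  χ = 4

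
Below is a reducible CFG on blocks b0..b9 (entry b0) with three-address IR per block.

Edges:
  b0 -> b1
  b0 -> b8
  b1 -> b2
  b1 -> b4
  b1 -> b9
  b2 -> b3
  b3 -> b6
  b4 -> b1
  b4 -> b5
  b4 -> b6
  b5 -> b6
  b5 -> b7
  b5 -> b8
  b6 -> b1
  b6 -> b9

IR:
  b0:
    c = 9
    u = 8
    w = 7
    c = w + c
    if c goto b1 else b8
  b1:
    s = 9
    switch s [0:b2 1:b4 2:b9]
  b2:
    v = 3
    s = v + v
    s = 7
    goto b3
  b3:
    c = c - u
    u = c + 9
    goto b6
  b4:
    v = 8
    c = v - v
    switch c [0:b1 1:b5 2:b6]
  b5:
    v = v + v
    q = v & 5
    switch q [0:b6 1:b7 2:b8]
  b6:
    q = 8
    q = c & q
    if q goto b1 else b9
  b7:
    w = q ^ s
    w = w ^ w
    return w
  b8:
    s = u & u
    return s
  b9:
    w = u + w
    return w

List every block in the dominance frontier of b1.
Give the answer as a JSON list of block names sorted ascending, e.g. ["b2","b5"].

idom tree: b1←b0 b2←b1 b3←b2 b4←b1 b5←b4 b6←b1 b7←b5 b8←b0 b9←b1
Join-block Dom:
  b1: preds {b0,b4,b6}: {b0} ∩ {b0,b1,b4} ∩ {b0,b1,b6} = {b0}; idom=b0
  b6: preds {b3,b4,b5}: {b0,b1,b2,b3} ∩ {b0,b1,b4} ∩ {b0,b1,b4,b5} = {b0,b1}; idom=b1
  b8: preds {b0,b5}: {b0} ∩ {b0,b1,b4,b5} = {b0}; idom=b0
  b9: preds {b1,b6}: {b0,b1} ∩ {b0,b1,b6} = {b0,b1}; idom=b1

Frontier:
  join b1 pred b0: · stop@b0
  join b1 pred b4: b4→b1 stop@b0
  join b1 pred b6: b6→b1 stop@b0
  join b6 pred b3: b3→b2 stop@b1
  join b6 pred b4: b4 stop@b1
  join b6 pred b5: b5→b4 stop@b1
  join b8 pred b0: · stop@b0
  join b8 pred b5: b5→b4→b1 stop@b0
  join b9 pred b1: · stop@b1
  join b9 pred b6: b6 stop@b1
  b0 → ∅
  b1 → {b1,b8}
  b2 → {b6}
  b3 → {b6}
  b4 → {b1,b6,b8}
  b5 → {b6,b8}
  b6 → {b1,b9}
  b7 → ∅
  b8 → ∅
  b9 → ∅

DF(b1) = ["b1", "b8"]

Answer: ["b1", "b8"]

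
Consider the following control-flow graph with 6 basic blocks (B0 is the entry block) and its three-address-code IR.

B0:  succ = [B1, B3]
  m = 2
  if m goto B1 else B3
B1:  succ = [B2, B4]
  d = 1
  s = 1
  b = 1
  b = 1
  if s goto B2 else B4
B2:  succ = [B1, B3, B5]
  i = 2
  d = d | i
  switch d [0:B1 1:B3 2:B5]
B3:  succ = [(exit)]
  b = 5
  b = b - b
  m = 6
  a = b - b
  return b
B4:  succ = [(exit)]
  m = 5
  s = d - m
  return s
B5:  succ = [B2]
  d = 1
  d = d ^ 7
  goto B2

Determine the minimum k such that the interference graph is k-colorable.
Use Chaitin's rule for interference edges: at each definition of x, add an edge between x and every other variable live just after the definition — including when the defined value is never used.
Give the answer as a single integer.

Per-block:
  B0 def {m} use ∅
  B1 def {b,d,s} use ∅
  B2 def {d,i} use {d}
  B3 def {a,b,m} use ∅
  B4 def {m,s} use {d}
  B5 def {d} use ∅

Backward fixpoint:
  B0: in=∅ out=∅
  B1: in=∅ out={d}
  B2: in={d} out=∅
  B3: in=∅ out=∅
  B4: in={d} out=∅
  B5: in=∅ out={d}

Interfere edges:
  a: {b}
  b: {a,d,m,s}
  d: {b,i,m,s}
  i: {d}
  m: {b,d}
  s: {b,d}

Colouring:
  {b,d,m} pairwise interfere (3-clique) ⇒ χ ≥ 3
  assign a→r1 b→r0 d→r1 i→r0 m→r2 s→r2 — no edge inside a register ⇒ χ ≤ 3
  χ = 3

Answer: 3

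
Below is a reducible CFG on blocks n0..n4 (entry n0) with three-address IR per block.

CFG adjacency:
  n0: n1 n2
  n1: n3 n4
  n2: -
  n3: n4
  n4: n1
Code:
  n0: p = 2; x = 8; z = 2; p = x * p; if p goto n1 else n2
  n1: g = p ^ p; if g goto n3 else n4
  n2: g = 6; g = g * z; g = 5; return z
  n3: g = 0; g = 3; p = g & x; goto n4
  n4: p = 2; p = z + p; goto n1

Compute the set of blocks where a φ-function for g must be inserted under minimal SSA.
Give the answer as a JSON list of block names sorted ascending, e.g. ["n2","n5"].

Answer: ["n1", "n4"]

Working:
idom tree: n1←n0 n2←n0 n3←n1 n4←n1
Dom at joins:
  n1: preds {n0,n4}: {n0} ∩ {n0,n1,n4} = {n0}; idom=n0
  n4: preds {n1,n3}: {n0,n1} ∩ {n0,n1,n3} = {n0,n1}; idom=n1

DF derivation:
  n1←n0: walk · to n0
  n1←n4: walk n4→n1 to n0
  n4←n1: walk · to n1
  n4←n3: walk n3 to n1
  DF(n0)=∅
  DF(n1)={n1}
  DF(n2)=∅
  DF(n3)={n4}
  DF(n4)={n1}

φ for g: defs {n1,n2,n3}
  DF⁺ = {n1,n4}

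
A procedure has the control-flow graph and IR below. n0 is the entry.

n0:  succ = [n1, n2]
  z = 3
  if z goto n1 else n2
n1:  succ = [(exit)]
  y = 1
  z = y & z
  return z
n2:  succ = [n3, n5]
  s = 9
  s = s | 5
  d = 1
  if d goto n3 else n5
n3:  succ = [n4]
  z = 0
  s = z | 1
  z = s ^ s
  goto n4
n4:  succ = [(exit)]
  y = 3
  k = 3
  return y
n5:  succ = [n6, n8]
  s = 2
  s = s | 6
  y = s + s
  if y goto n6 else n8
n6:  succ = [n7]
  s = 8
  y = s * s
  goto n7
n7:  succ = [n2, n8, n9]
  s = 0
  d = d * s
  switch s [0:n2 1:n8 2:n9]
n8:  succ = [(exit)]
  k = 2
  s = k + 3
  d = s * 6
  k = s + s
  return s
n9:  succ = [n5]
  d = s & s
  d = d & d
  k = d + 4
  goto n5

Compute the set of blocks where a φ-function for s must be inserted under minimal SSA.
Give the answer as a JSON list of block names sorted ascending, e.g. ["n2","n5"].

idom tree: n1←n0 n2←n0 n3←n2 n4←n3 n5←n2 n6←n5 n7←n6 n8←n5 n9←n7
Join-block Dom:
  n2: preds {n0,n7}: {n0} ∩ {n0,n2,n5,n6,n7} = {n0}; idom=n0
  n5: preds {n2,n9}: {n0,n2} ∩ {n0,n2,n5,n6,n7,n9} = {n0,n2}; idom=n2
  n8: preds {n5,n7}: {n0,n2,n5} ∩ {n0,n2,n5,n6,n7} = {n0,n2,n5}; idom=n5

DF derivation:
  n2←n0: walk · to n0
  n2←n7: walk n7→n6→n5→n2 to n0
  n5←n2: walk · to n2
  n5←n9: walk n9→n7→n6→n5 to n2
  n8←n5: walk · to n5
  n8←n7: walk n7→n6 to n5
  n0 → ∅
  n1 → ∅
  n2 → {n2}
  n3 → ∅
  n4 → ∅
  n5 → {n2,n5}
  n6 → {n2,n5,n8}
  n7 → {n2,n5,n8}
  n8 → ∅
  n9 → {n5}

φ for s: defs {n2,n3,n5,n6,n7,n8}
  DF⁺ = {n2,n5,n8}

Answer: ["n2", "n5", "n8"]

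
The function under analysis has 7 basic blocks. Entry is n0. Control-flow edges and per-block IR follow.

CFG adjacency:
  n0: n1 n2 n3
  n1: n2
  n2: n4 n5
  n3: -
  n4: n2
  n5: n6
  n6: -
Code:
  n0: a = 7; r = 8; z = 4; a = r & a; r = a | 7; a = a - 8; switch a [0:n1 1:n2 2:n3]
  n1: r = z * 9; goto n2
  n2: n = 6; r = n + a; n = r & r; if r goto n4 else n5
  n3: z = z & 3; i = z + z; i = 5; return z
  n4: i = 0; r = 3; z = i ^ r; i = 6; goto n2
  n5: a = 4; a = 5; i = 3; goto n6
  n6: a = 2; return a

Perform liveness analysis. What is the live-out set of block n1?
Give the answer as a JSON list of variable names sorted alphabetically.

Answer: ["a"]

Analysis:
def/use:
  n0: {a,r,z} / ∅
  n1: {r} / {z}
  n2: {n,r} / {a}
  n3: {i,z} / {z}
  n4: {i,r,z} / ∅
  n5: {a,i} / ∅
  n6: {a} / ∅

Backward fixpoint:
  live n0: ∅→{a,z}
  live n1: {a,z}→{a}
  live n2: {a}→{a}
  live n3: {z}→∅
  live n4: {a}→{a}
  live n5: ∅→∅
  live n6: ∅→∅

live-out(n1) = ["a"]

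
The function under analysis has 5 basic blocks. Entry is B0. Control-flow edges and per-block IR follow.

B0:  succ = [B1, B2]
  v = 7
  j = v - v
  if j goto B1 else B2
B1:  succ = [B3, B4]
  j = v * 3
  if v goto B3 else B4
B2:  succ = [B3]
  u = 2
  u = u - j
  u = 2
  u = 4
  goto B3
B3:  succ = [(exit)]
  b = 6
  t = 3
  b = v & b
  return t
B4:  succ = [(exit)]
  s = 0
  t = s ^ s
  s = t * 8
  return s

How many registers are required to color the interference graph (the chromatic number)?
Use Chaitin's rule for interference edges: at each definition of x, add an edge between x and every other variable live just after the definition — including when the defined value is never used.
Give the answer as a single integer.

Answer: 3

Derivation:
def/use:
  B0: {j,v} / ∅
  B1: {j} / {v}
  B2: {u} / {j}
  B3: {b,t} / {v}
  B4: {s,t} / ∅

Liveness:
  live B0: ∅→{j,v}
  live B1: {v}→{v}
  live B2: {j,v}→{v}
  live B3: {v}→∅
  live B4: ∅→∅

Interference:
  b↔{t,v}
  j↔{u,v}
  s↔∅
  t↔{b,v}
  u↔{j,v}
  v↔{b,j,t,u}

Registers:
  clique {b,t,v} ⇒ need ≥ 3
  assign b→c1 j→c1 s→c0 t→c2 u→c2 v→c0 — no edge inside a register ⇒ χ ≤ 3
  χ = 3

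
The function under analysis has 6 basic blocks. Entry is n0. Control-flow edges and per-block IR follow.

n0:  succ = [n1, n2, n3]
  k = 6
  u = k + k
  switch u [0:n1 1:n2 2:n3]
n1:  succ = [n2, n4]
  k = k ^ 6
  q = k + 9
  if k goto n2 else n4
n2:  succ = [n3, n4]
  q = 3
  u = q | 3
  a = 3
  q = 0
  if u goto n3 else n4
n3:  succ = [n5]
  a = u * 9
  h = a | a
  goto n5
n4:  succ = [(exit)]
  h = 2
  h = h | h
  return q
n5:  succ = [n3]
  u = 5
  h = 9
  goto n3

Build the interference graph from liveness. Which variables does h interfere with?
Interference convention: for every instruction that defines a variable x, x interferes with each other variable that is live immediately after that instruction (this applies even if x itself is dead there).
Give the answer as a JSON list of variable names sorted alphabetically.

def/use:
  n0: def={k,u} ue=∅
  n1: def={k,q} ue={k}
  n2: def={a,q,u} ue=∅
  n3: def={a,h} ue={u}
  n4: def={h} ue={q}
  n5: def={h,u} ue=∅

Live sets:
  live n0: ∅→{k,u}
  live n1: {k}→{q}
  live n2: ∅→{q,u}
  live n3: {u}→∅
  live n4: {q}→∅
  live n5: ∅→{u}

Conflict graph:
  a — {u}
  h — {q,u}
  k — {q,u}
  q — {h,k,u}
  u — {a,h,k,q}

N(h) = ["q", "u"]

Answer: ["q", "u"]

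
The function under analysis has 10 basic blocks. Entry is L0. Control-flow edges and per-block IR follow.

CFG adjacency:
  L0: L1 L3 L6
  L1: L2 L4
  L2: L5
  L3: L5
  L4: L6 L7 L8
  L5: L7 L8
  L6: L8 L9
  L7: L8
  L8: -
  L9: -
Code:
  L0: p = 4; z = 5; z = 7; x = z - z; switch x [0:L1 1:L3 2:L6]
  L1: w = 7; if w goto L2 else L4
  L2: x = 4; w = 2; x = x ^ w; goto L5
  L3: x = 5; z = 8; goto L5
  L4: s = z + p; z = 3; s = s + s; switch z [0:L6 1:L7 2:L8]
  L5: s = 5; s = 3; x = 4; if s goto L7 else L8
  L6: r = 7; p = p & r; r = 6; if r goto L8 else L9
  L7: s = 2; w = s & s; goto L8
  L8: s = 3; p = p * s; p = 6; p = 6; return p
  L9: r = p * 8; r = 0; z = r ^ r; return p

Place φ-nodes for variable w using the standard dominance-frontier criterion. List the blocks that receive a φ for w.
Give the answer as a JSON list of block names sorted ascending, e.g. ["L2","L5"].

Answer: ["L5", "L6", "L7", "L8"]

Derivation:
idom tree: L1←L0 L2←L1 L3←L0 L4←L1 L5←L0 L6←L0 L7←L0 L8←L0 L9←L6
Dom∩ at merges:
  L5: preds {L2,L3}: {L0,L1,L2} ∩ {L0,L3} = {L0}; idom=L0
  L6: preds {L0,L4}: {L0} ∩ {L0,L1,L4} = {L0}; idom=L0
  L7: preds {L4,L5}: {L0,L1,L4} ∩ {L0,L5} = {L0}; idom=L0
  L8: preds {L4,L5,L6,L7}: {L0,L1,L4} ∩ {L0,L5} ∩ {L0,L6} ∩ {L0,L7} = {L0}; idom=L0

DF walk-up:
  join L5 pred L2: L2→L1 stop@L0
  join L5 pred L3: L3 stop@L0
  join L6 pred L0: · stop@L0
  join L6 pred L4: L4→L1 stop@L0
  join L7 pred L4: L4→L1 stop@L0
  join L7 pred L5: L5 stop@L0
  join L8 pred L4: L4→L1 stop@L0
  join L8 pred L5: L5 stop@L0
  join L8 pred L6: L6 stop@L0
  join L8 pred L7: L7 stop@L0
  DF(L0)=∅
  DF(L1)={L5,L6,L7,L8}
  DF(L2)={L5}
  DF(L3)={L5}
  DF(L4)={L6,L7,L8}
  DF(L5)={L7,L8}
  DF(L6)={L8}
  DF(L7)={L8}
  DF(L8)=∅
  DF(L9)=∅

φ for w: defs {L1,L2,L7}
  DF⁺ = {L5,L6,L7,L8}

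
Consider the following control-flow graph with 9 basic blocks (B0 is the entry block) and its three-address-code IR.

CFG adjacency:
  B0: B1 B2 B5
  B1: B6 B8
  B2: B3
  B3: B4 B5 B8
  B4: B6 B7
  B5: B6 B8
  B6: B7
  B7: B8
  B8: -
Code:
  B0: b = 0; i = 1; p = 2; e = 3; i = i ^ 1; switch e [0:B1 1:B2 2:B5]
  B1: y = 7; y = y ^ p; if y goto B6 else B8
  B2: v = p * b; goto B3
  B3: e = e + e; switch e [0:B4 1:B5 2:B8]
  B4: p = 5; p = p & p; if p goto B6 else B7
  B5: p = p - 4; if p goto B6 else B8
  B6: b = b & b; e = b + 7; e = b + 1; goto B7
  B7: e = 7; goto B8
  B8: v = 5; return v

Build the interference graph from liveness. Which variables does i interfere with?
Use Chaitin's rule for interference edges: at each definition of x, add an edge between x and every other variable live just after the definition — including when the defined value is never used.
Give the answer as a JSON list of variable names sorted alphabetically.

Answer: ["b", "e", "p"]

Working:
Block summaries:
  B0: def={b,e,i,p} ue=∅
  B1: def={y} ue={p}
  B2: def={v} ue={b,p}
  B3: def={e} ue={e}
  B4: def={p} ue=∅
  B5: def={p} ue={p}
  B6: def={b,e} ue={b}
  B7: def={e} ue=∅
  B8: def={v} ue=∅

Live sets:
  B0 li=∅ lo={b,e,p}
  B1 li={b,p} lo={b}
  B2 li={b,e,p} lo={b,e,p}
  B3 li={b,e,p} lo={b,p}
  B4 li={b} lo={b}
  B5 li={b,p} lo={b}
  B6 li={b} lo=∅
  B7 li=∅ lo=∅
  B8 li=∅ lo=∅

Interference:
  b — {e,i,p,v,y}
  e — {b,i,p,v}
  i — {b,e,p}
  p — {b,e,i,v,y}
  v — {b,e,p}
  y — {b,p}

N(i) = ["b", "e", "p"]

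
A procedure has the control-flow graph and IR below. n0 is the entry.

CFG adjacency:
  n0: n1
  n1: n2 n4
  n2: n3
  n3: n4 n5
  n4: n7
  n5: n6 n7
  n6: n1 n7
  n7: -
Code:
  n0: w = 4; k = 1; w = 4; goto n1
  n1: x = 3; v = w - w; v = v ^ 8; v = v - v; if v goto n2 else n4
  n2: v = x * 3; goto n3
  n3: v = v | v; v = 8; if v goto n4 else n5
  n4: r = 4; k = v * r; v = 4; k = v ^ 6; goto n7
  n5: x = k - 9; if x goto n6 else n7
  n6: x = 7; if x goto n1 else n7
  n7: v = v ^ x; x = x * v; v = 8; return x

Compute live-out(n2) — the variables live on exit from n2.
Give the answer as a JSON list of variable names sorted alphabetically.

Answer: ["k", "v", "w", "x"]

Working:
Block summaries:
  n0: {k,w} / ∅
  n1: {v,x} / {w}
  n2: {v} / {x}
  n3: {v} / {v}
  n4: {k,r,v} / {v}
  n5: {x} / {k}
  n6: {x} / ∅
  n7: {v,x} / {v,x}

Liveness:
  live n0: ∅→{k,w}
  live n1: {k,w}→{k,v,w,x}
  live n2: {k,w,x}→{k,v,w,x}
  live n3: {k,v,w,x}→{k,v,w,x}
  live n4: {v,x}→{v,x}
  live n5: {k,v,w}→{k,v,w,x}
  live n6: {k,v,w}→{k,v,w,x}
  live n7: {v,x}→∅

live-out(n2) = ["k", "v", "w", "x"]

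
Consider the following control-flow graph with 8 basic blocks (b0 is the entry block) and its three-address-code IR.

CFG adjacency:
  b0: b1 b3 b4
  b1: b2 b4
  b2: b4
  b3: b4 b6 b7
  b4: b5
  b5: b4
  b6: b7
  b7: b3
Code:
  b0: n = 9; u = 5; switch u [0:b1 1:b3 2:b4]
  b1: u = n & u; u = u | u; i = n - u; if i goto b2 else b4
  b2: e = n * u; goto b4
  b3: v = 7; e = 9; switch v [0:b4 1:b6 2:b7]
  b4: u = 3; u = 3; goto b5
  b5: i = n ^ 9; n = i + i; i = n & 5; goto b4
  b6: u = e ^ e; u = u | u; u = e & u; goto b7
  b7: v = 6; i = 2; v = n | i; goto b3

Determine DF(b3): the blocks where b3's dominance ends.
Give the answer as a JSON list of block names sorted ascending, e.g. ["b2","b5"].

Answer: ["b3", "b4"]

Analysis:
idom tree: b1←b0 b2←b1 b3←b0 b4←b0 b5←b4 b6←b3 b7←b3
Dom∩ at merges:
  b3: preds {b0,b7}: {b0} ∩ {b0,b3,b7} = {b0}; idom=b0
  b4: preds {b0,b1,b2,b3,b5}: {b0} ∩ {b0,b1} ∩ {b0,b1,b2} ∩ {b0,b3} ∩ {b0,b4,b5} = {b0}; idom=b0
  b7: preds {b3,b6}: {b0,b3} ∩ {b0,b3,b6} = {b0,b3}; idom=b3

DF walk-up:
  b3←b0: walk · to b0
  b3←b7: walk b7→b3 to b0
  b4←b0: walk · to b0
  b4←b1: walk b1 to b0
  b4←b2: walk b2→b1 to b0
  b4←b3: walk b3 to b0
  b4←b5: walk b5→b4 to b0
  b7←b3: walk · to b3
  b7←b6: walk b6 to b3
  b0: DF=∅
  b1: DF={b4}
  b2: DF={b4}
  b3: DF={b3,b4}
  b4: DF={b4}
  b5: DF={b4}
  b6: DF={b7}
  b7: DF={b3}

DF(b3) = ["b3", "b4"]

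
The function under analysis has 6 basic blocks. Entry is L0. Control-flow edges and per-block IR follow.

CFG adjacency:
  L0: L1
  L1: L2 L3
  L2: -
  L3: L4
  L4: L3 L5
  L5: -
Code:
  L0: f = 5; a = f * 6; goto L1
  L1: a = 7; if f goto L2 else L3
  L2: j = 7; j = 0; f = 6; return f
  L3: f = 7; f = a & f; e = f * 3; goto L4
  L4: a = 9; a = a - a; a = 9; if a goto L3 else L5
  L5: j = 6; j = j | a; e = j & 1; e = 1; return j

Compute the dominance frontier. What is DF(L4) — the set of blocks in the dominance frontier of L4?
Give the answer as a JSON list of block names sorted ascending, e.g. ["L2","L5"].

idom tree: L1←L0 L2←L1 L3←L1 L4←L3 L5←L4
Dom∩ at merges:
  L3: preds {L1,L4}: {L0,L1} ∩ {L0,L1,L3,L4} = {L0,L1}; idom=L1

Frontier:
  L3←L1: walk · to L1
  L3←L4: walk L4→L3 to L1
  L0 → ∅
  L1 → ∅
  L2 → ∅
  L3 → {L3}
  L4 → {L3}
  L5 → ∅

DF(L4) = ["L3"]

Answer: ["L3"]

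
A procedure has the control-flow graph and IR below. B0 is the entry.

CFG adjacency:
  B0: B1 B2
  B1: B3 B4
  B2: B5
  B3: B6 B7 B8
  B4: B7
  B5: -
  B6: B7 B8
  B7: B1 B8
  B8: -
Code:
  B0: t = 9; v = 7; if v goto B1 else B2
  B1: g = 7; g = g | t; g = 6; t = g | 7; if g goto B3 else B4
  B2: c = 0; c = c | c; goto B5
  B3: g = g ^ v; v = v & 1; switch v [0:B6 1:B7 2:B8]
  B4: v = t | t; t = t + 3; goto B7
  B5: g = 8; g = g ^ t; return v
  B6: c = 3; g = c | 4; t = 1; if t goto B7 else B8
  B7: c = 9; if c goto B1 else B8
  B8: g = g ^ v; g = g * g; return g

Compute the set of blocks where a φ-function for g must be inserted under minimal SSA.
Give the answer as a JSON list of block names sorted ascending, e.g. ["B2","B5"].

Answer: ["B1", "B7", "B8"]

Derivation:
idom tree: B1←B0 B2←B0 B3←B1 B4←B1 B5←B2 B6←B3 B7←B1 B8←B1
Dom at joins:
  B1: preds {B0,B7}: {B0} ∩ {B0,B1,B7} = {B0}; idom=B0
  B7: preds {B3,B4,B6}: {B0,B1,B3} ∩ {B0,B1,B4} ∩ {B0,B1,B3,B6} = {B0,B1}; idom=B1
  B8: preds {B3,B6,B7}: {B0,B1,B3} ∩ {B0,B1,B3,B6} ∩ {B0,B1,B7} = {B0,B1}; idom=B1

DF derivation:
  join B1 pred B0: · stop@B0
  join B1 pred B7: B7→B1 stop@B0
  join B7 pred B3: B3 stop@B1
  join B7 pred B4: B4 stop@B1
  join B7 pred B6: B6→B3 stop@B1
  join B8 pred B3: B3 stop@B1
  join B8 pred B6: B6→B3 stop@B1
  join B8 pred B7: B7 stop@B1
  DF(B0)=∅
  DF(B1)={B1}
  DF(B2)=∅
  DF(B3)={B7,B8}
  DF(B4)={B7}
  DF(B5)=∅
  DF(B6)={B7,B8}
  DF(B7)={B1,B8}
  DF(B8)=∅

φ for g: defs {B1,B3,B5,B6,B8}
  DF⁺ = {B1,B7,B8}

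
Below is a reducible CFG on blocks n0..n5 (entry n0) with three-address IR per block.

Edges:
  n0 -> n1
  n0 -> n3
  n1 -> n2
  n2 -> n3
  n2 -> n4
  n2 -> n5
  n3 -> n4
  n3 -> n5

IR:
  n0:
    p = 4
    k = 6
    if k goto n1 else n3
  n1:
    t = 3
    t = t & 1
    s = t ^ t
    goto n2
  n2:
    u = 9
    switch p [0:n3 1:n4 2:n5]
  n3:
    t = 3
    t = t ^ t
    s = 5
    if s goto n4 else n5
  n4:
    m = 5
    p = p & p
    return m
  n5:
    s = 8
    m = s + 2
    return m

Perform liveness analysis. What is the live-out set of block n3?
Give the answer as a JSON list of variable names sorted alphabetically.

Answer: ["p"]

Working:
Block summaries:
  n0: def={k,p} ue=∅
  n1: def={s,t} ue=∅
  n2: def={u} ue={p}
  n3: def={s,t} ue=∅
  n4: def={m,p} ue={p}
  n5: def={m,s} ue=∅

Liveness:
  live n0: ∅→{p}
  live n1: {p}→{p}
  live n2: {p}→{p}
  live n3: {p}→{p}
  live n4: {p}→∅
  live n5: ∅→∅

live-out(n3) = ["p"]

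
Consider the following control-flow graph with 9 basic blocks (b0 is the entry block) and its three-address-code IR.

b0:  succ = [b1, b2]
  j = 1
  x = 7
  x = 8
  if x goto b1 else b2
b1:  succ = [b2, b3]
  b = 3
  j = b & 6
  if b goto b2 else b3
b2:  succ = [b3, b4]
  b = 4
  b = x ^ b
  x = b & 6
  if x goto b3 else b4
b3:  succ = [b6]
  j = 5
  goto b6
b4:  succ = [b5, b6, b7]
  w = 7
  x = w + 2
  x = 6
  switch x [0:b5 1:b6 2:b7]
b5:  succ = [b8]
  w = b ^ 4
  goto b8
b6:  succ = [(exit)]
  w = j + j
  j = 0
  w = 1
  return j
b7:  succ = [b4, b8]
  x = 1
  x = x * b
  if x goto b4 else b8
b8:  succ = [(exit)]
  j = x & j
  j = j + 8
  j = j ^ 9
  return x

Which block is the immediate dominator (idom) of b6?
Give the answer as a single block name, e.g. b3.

idom tree: b1←b0 b2←b0 b3←b0 b4←b2 b5←b4 b6←b0 b7←b4 b8←b4
Join-block Dom:
  b2: preds {b0,b1}: {b0} ∩ {b0,b1} = {b0}; idom=b0
  b3: preds {b1,b2}: {b0,b1} ∩ {b0,b2} = {b0}; idom=b0
  b4: preds {b2,b7}: {b0,b2} ∩ {b0,b2,b4,b7} = {b0,b2}; idom=b2
  b6: preds {b3,b4}: {b0,b3} ∩ {b0,b2,b4} = {b0}; idom=b0
  b8: preds {b5,b7}: {b0,b2,b4,b5} ∩ {b0,b2,b4,b7} = {b0,b2,b4}; idom=b4

idom(b6) = b0

Answer: b0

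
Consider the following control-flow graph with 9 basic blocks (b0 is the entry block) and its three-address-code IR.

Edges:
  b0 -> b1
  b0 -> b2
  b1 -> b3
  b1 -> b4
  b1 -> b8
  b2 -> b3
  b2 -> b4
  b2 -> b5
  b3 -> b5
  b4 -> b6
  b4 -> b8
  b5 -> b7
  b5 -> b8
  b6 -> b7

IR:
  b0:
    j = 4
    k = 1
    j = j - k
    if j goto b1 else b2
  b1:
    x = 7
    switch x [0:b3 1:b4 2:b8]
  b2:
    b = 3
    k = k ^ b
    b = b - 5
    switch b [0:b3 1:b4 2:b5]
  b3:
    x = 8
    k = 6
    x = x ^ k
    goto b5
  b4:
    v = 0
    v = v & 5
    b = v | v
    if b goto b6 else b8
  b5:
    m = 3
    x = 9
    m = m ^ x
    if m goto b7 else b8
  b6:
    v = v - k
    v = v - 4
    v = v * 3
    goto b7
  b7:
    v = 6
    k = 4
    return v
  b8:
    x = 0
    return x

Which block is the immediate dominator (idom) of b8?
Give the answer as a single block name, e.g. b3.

idom tree: b1←b0 b2←b0 b3←b0 b4←b0 b5←b0 b6←b4 b7←b0 b8←b0
Dom∩ at merges:
  b3: preds {b1,b2}: {b0,b1} ∩ {b0,b2} = {b0}; idom=b0
  b4: preds {b1,b2}: {b0,b1} ∩ {b0,b2} = {b0}; idom=b0
  b5: preds {b2,b3}: {b0,b2} ∩ {b0,b3} = {b0}; idom=b0
  b7: preds {b5,b6}: {b0,b5} ∩ {b0,b4,b6} = {b0}; idom=b0
  b8: preds {b1,b4,b5}: {b0,b1} ∩ {b0,b4} ∩ {b0,b5} = {b0}; idom=b0

idom(b8) = b0

Answer: b0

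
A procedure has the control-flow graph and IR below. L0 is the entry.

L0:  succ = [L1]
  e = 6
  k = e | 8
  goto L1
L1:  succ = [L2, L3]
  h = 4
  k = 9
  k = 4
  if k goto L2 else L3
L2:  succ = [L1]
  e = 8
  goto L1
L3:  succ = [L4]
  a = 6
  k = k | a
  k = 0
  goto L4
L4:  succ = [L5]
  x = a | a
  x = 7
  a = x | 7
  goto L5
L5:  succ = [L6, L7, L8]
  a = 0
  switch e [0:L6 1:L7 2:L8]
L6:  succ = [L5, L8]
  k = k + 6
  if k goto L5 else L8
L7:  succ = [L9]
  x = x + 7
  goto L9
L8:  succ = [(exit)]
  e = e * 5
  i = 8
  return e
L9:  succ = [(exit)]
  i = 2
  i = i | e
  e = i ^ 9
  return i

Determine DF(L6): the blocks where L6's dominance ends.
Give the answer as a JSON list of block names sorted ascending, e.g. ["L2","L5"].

Answer: ["L5", "L8"]

Derivation:
idom tree: L1←L0 L2←L1 L3←L1 L4←L3 L5←L4 L6←L5 L7←L5 L8←L5 L9←L7
Dom∩ at merges:
  L1: preds {L0,L2}: {L0} ∩ {L0,L1,L2} = {L0}; idom=L0
  L5: preds {L4,L6}: {L0,L1,L3,L4} ∩ {L0,L1,L3,L4,L5,L6} = {L0,L1,L3,L4}; idom=L4
  L8: preds {L5,L6}: {L0,L1,L3,L4,L5} ∩ {L0,L1,L3,L4,L5,L6} = {L0,L1,L3,L4,L5}; idom=L5

DF walk-up:
  join L1 pred L0: · stop@L0
  join L1 pred L2: L2→L1 stop@L0
  join L5 pred L4: · stop@L4
  join L5 pred L6: L6→L5 stop@L4
  join L8 pred L5: · stop@L5
  join L8 pred L6: L6 stop@L5
  L0 → ∅
  L1 → {L1}
  L2 → {L1}
  L3 → ∅
  L4 → ∅
  L5 → {L5}
  L6 → {L5,L8}
  L7 → ∅
  L8 → ∅
  L9 → ∅

DF(L6) = ["L5", "L8"]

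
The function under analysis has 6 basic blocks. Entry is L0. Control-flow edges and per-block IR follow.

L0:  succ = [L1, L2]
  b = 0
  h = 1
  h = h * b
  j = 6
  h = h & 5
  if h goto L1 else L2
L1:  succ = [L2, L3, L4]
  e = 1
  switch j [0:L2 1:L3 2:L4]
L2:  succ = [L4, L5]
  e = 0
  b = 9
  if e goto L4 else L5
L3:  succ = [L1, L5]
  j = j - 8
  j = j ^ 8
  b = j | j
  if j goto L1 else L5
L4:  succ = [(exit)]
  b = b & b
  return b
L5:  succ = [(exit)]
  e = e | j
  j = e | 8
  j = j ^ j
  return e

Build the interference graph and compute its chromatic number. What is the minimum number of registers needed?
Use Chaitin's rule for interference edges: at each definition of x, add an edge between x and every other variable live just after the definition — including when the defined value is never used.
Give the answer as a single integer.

Per-block:
  L0 def {b,h,j} use ∅
  L1 def {e} use {j}
  L2 def {b,e} use ∅
  L3 def {b,j} use {j}
  L4 def {b} use {b}
  L5 def {e,j} use {e,j}

Backward fixpoint:
  L0 li=∅ lo={b,j}
  L1 li={b,j} lo={b,e,j}
  L2 li={j} lo={b,e,j}
  L3 li={e,j} lo={b,e,j}
  L4 li={b} lo=∅
  L5 li={e,j} lo=∅

Interference:
  b: {e,h,j}
  e: {b,j}
  h: {b,j}
  j: {b,e,h}

Registers:
  clique {b,e,j} ⇒ need ≥ 3
  3-colouring: R0={b}  R1={j}  R2={e,h}
  χ = 3

Answer: 3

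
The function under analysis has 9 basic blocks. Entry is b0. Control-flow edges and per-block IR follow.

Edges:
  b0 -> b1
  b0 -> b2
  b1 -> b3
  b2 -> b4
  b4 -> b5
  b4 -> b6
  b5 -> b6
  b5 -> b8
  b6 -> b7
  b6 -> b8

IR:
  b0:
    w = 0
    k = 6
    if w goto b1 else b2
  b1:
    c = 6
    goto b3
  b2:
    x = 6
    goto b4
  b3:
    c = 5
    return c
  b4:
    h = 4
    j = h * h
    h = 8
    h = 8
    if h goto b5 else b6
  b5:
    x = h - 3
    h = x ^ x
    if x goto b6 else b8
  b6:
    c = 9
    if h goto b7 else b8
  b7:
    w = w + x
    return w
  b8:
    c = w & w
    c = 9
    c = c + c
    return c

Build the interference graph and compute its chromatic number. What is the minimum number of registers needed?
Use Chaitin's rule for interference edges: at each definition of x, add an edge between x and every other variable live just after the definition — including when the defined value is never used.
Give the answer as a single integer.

Answer: 4

Analysis:
Per-block:
  b0 def {k,w} use ∅
  b1 def {c} use ∅
  b2 def {x} use ∅
  b3 def {c} use ∅
  b4 def {h,j} use ∅
  b5 def {h,x} use {h}
  b6 def {c} use {h}
  b7 def {w} use {w,x}
  b8 def {c} use {w}

Liveness:
  live b0: ∅→{w}
  live b1: ∅→∅
  live b2: {w}→{w,x}
  live b3: ∅→∅
  live b4: {w,x}→{h,w,x}
  live b5: {h,w}→{h,w,x}
  live b6: {h,w,x}→{w,x}
  live b7: {w,x}→∅
  live b8: {w}→∅

Conflict graph:
  c↔{h,w,x}
  h↔{c,w,x}
  j↔{w,x}
  k↔{w}
  w↔{c,h,j,k,x}
  x↔{c,h,j,w}

Colouring:
  lower bound: {c,h,w,x} mutually conflict ⇒ χ ≥ 4
  4-colouring: R0={w}  R1={k,x}  R2={c,j}  R3={h}
  χ = 4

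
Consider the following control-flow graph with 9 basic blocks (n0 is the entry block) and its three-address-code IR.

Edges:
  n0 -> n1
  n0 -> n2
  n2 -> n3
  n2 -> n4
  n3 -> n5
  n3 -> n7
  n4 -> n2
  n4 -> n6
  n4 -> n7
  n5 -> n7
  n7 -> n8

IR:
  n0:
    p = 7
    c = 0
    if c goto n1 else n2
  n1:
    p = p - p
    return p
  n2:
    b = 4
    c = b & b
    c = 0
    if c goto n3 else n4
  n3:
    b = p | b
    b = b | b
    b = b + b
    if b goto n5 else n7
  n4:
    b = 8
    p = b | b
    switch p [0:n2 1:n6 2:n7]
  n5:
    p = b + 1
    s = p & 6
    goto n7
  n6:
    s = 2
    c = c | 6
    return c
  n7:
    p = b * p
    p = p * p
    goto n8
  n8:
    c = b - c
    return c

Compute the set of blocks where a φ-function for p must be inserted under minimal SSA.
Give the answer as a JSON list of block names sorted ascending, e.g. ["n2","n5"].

idom tree: n1←n0 n2←n0 n3←n2 n4←n2 n5←n3 n6←n4 n7←n2 n8←n7
Join-block Dom:
  n2: preds {n0,n4}: {n0} ∩ {n0,n2,n4} = {n0}; idom=n0
  n7: preds {n3,n4,n5}: {n0,n2,n3} ∩ {n0,n2,n4} ∩ {n0,n2,n3,n5} = {n0,n2}; idom=n2

DF walk-up:
  join n2 pred n0: · stop@n0
  join n2 pred n4: n4→n2 stop@n0
  join n7 pred n3: n3 stop@n2
  join n7 pred n4: n4 stop@n2
  join n7 pred n5: n5→n3 stop@n2
  n0: DF=∅
  n1: DF=∅
  n2: DF={n2}
  n3: DF={n7}
  n4: DF={n2,n7}
  n5: DF={n7}
  n6: DF=∅
  n7: DF=∅
  n8: DF=∅

φ for p: defs {n0,n1,n4,n5,n7}
  DF⁺ = {n2,n7}

Answer: ["n2", "n7"]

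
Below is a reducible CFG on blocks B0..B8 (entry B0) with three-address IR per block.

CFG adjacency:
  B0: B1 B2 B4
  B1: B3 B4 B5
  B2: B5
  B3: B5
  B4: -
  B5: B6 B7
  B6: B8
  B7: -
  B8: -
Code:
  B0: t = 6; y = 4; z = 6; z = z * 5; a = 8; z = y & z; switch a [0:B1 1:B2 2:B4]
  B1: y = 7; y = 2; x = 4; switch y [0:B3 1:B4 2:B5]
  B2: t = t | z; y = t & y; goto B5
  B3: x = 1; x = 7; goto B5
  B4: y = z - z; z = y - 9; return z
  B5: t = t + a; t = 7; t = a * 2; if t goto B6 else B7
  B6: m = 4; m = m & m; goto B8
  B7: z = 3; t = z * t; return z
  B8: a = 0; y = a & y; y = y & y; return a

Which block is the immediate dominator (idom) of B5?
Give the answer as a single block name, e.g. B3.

idom tree: B1←B0 B2←B0 B3←B1 B4←B0 B5←B0 B6←B5 B7←B5 B8←B6
Dom∩ at merges:
  B4: preds {B0,B1}: {B0} ∩ {B0,B1} = {B0}; idom=B0
  B5: preds {B1,B2,B3}: {B0,B1} ∩ {B0,B2} ∩ {B0,B1,B3} = {B0}; idom=B0

idom(B5) = B0

Answer: B0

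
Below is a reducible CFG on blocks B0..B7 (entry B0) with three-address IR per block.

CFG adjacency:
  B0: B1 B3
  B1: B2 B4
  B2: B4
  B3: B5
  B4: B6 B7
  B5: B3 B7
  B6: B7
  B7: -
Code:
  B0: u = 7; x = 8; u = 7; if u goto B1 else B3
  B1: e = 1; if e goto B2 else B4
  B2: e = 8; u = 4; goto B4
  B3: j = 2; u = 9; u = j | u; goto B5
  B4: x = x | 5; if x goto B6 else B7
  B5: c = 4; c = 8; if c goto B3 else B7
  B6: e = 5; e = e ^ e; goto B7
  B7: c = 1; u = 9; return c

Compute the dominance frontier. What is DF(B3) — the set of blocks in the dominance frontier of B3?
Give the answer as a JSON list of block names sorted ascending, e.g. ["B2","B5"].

idom tree: B1←B0 B2←B1 B3←B0 B4←B1 B5←B3 B6←B4 B7←B0
Join-block Dom:
  B3: preds {B0,B5}: {B0} ∩ {B0,B3,B5} = {B0}; idom=B0
  B4: preds {B1,B2}: {B0,B1} ∩ {B0,B1,B2} = {B0,B1}; idom=B1
  B7: preds {B4,B5,B6}: {B0,B1,B4} ∩ {B0,B3,B5} ∩ {B0,B1,B4,B6} = {B0}; idom=B0

DF walk-up:
  join B3 pred B0: · stop@B0
  join B3 pred B5: B5→B3 stop@B0
  join B4 pred B1: · stop@B1
  join B4 pred B2: B2 stop@B1
  join B7 pred B4: B4→B1 stop@B0
  join B7 pred B5: B5→B3 stop@B0
  join B7 pred B6: B6→B4→B1 stop@B0
  DF(B0)=∅
  DF(B1)={B7}
  DF(B2)={B4}
  DF(B3)={B3,B7}
  DF(B4)={B7}
  DF(B5)={B3,B7}
  DF(B6)={B7}
  DF(B7)=∅

DF(B3) = ["B3", "B7"]

Answer: ["B3", "B7"]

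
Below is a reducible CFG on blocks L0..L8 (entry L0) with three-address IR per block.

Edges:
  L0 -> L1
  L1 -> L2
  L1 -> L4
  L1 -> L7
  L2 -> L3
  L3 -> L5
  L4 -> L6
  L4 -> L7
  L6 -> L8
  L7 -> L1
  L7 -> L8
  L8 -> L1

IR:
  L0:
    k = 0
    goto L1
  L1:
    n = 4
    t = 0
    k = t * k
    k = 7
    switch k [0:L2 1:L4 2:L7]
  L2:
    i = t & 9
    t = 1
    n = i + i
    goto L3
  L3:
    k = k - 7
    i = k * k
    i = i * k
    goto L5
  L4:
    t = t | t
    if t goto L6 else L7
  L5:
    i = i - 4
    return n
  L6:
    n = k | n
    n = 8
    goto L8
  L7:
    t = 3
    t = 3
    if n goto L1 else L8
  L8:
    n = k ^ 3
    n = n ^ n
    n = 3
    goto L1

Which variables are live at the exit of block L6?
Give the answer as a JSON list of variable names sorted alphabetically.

def/use:
  L0: def={k} ue=∅
  L1: def={k,n,t} ue={k}
  L2: def={i,n,t} ue={t}
  L3: def={i,k} ue={k}
  L4: def={t} ue={t}
  L5: def={i} ue={i,n}
  L6: def={n} ue={k,n}
  L7: def={t} ue={n}
  L8: def={n} ue={k}

Live sets:
  L0 li=∅ lo={k}
  L1 li={k} lo={k,n,t}
  L2 li={k,t} lo={k,n}
  L3 li={k,n} lo={i,n}
  L4 li={k,n,t} lo={k,n}
  L5 li={i,n} lo=∅
  L6 li={k,n} lo={k}
  L7 li={k,n} lo={k}
  L8 li={k} lo={k}

live-out(L6) = ["k"]

Answer: ["k"]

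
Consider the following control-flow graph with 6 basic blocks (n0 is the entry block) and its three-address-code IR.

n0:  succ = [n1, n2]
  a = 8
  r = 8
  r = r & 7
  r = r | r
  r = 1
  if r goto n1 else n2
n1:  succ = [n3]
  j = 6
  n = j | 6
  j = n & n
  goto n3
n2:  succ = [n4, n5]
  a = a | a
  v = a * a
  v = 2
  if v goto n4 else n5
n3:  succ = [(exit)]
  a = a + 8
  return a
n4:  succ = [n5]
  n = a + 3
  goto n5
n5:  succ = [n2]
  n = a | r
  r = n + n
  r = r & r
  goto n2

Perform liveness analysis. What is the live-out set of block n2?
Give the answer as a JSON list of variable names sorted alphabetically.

def/use:
  n0: def={a,r} ue=∅
  n1: def={j,n} ue=∅
  n2: def={a,v} ue={a}
  n3: def={a} ue={a}
  n4: def={n} ue={a}
  n5: def={n,r} ue={a,r}

Liveness:
  n0 li=∅ lo={a,r}
  n1 li={a} lo={a}
  n2 li={a,r} lo={a,r}
  n3 li={a} lo=∅
  n4 li={a,r} lo={a,r}
  n5 li={a,r} lo={a,r}

live-out(n2) = ["a", "r"]

Answer: ["a", "r"]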